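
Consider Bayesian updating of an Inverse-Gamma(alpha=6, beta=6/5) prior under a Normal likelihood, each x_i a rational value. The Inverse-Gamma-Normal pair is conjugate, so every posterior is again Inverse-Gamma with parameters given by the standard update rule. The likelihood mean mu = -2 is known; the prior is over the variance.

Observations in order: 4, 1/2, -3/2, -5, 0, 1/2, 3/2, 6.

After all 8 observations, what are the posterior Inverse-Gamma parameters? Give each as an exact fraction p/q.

alpha=10, beta=351/5

obs 1: x=4 → posterior Inverse-Gamma(13/2, 96/5)
obs 2: x=1/2 → posterior Inverse-Gamma(7, 893/40)
obs 3: x=-3/2 → posterior Inverse-Gamma(15/2, 449/20)
obs 4: x=-5 → posterior Inverse-Gamma(8, 539/20)
obs 5: x=0 → posterior Inverse-Gamma(17/2, 579/20)
obs 6: x=1/2 → posterior Inverse-Gamma(9, 1283/40)
obs 7: x=3/2 → posterior Inverse-Gamma(19/2, 191/5)
obs 8: x=6 → posterior Inverse-Gamma(10, 351/5)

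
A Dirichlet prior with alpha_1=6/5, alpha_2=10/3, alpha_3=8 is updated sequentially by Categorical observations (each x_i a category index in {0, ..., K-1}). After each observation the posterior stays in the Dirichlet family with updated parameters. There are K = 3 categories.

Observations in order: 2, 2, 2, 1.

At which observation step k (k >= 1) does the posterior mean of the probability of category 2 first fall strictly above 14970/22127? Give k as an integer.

k = 2

obs 1: x=2 → posterior Dirichlet(6/5, 10/3, 9)
obs 2: x=2 → posterior Dirichlet(6/5, 10/3, 10)
obs 3: x=2 → posterior Dirichlet(6/5, 10/3, 11)
obs 4: x=1 → posterior Dirichlet(6/5, 13/3, 11)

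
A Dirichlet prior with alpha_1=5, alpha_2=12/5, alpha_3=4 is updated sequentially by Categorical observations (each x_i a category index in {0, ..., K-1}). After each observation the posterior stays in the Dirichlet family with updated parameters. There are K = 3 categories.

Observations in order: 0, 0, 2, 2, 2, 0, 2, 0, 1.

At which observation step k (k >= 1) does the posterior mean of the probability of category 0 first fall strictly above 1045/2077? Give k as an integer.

obs 1: x=0 → posterior Dirichlet(6, 12/5, 4)
obs 2: x=0 → posterior Dirichlet(7, 12/5, 4)
obs 3: x=2 → posterior Dirichlet(7, 12/5, 5)
obs 4: x=2 → posterior Dirichlet(7, 12/5, 6)
obs 5: x=2 → posterior Dirichlet(7, 12/5, 7)
obs 6: x=0 → posterior Dirichlet(8, 12/5, 7)
obs 7: x=2 → posterior Dirichlet(8, 12/5, 8)
obs 8: x=0 → posterior Dirichlet(9, 12/5, 8)
obs 9: x=1 → posterior Dirichlet(9, 17/5, 8)

k = 2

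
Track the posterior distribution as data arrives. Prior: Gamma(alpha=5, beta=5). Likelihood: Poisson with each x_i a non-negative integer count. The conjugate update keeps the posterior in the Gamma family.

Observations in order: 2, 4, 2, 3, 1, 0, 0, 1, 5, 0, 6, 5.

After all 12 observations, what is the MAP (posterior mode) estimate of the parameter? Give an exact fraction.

33/17

obs 1: x=2 → posterior Gamma(7, 6)
obs 2: x=4 → posterior Gamma(11, 7)
obs 3: x=2 → posterior Gamma(13, 8)
obs 4: x=3 → posterior Gamma(16, 9)
obs 5: x=1 → posterior Gamma(17, 10)
obs 6: x=0 → posterior Gamma(17, 11)
obs 7: x=0 → posterior Gamma(17, 12)
obs 8: x=1 → posterior Gamma(18, 13)
obs 9: x=5 → posterior Gamma(23, 14)
obs 10: x=0 → posterior Gamma(23, 15)
obs 11: x=6 → posterior Gamma(29, 16)
obs 12: x=5 → posterior Gamma(34, 17)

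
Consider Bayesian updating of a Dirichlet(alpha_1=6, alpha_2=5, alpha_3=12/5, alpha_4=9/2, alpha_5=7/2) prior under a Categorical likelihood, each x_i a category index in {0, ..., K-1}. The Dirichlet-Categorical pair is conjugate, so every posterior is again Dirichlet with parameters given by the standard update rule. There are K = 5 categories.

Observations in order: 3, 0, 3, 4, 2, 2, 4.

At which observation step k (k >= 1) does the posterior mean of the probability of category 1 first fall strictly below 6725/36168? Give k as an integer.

k = 6

obs 1: x=3 → posterior Dirichlet(6, 5, 12/5, 11/2, 7/2)
obs 2: x=0 → posterior Dirichlet(7, 5, 12/5, 11/2, 7/2)
obs 3: x=3 → posterior Dirichlet(7, 5, 12/5, 13/2, 7/2)
obs 4: x=4 → posterior Dirichlet(7, 5, 12/5, 13/2, 9/2)
obs 5: x=2 → posterior Dirichlet(7, 5, 17/5, 13/2, 9/2)
obs 6: x=2 → posterior Dirichlet(7, 5, 22/5, 13/2, 9/2)
obs 7: x=4 → posterior Dirichlet(7, 5, 22/5, 13/2, 11/2)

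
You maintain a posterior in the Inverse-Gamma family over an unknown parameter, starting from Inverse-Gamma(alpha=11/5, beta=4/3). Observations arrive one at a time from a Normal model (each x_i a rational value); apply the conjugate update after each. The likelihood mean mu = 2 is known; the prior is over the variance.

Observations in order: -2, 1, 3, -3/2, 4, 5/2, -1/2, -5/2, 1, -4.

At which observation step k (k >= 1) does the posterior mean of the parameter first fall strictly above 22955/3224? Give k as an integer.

k = 10

obs 1: x=-2 → posterior Inverse-Gamma(27/10, 28/3)
obs 2: x=1 → posterior Inverse-Gamma(16/5, 59/6)
obs 3: x=3 → posterior Inverse-Gamma(37/10, 31/3)
obs 4: x=-3/2 → posterior Inverse-Gamma(21/5, 395/24)
obs 5: x=4 → posterior Inverse-Gamma(47/10, 443/24)
obs 6: x=5/2 → posterior Inverse-Gamma(26/5, 223/12)
obs 7: x=-1/2 → posterior Inverse-Gamma(57/10, 521/24)
obs 8: x=-5/2 → posterior Inverse-Gamma(31/5, 191/6)
obs 9: x=1 → posterior Inverse-Gamma(67/10, 97/3)
obs 10: x=-4 → posterior Inverse-Gamma(36/5, 151/3)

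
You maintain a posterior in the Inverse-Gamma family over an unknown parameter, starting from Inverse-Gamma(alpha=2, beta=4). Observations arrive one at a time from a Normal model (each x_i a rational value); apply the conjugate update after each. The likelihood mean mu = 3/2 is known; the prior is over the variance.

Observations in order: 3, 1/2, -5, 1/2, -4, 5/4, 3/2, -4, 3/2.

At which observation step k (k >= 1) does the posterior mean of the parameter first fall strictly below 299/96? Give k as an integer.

obs 1: x=3 → posterior Inverse-Gamma(5/2, 41/8)
obs 2: x=1/2 → posterior Inverse-Gamma(3, 45/8)
obs 3: x=-5 → posterior Inverse-Gamma(7/2, 107/4)
obs 4: x=1/2 → posterior Inverse-Gamma(4, 109/4)
obs 5: x=-4 → posterior Inverse-Gamma(9/2, 339/8)
obs 6: x=5/4 → posterior Inverse-Gamma(5, 1357/32)
obs 7: x=3/2 → posterior Inverse-Gamma(11/2, 1357/32)
obs 8: x=-4 → posterior Inverse-Gamma(6, 1841/32)
obs 9: x=3/2 → posterior Inverse-Gamma(13/2, 1841/32)

k = 2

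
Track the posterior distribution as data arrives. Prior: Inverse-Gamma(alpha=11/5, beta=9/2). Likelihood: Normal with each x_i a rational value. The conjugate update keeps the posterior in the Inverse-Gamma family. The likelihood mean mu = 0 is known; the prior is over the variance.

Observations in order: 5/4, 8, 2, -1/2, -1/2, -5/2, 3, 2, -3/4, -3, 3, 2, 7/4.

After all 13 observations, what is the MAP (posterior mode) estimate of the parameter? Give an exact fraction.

9915/1552

obs 1: x=5/4 → posterior Inverse-Gamma(27/10, 169/32)
obs 2: x=8 → posterior Inverse-Gamma(16/5, 1193/32)
obs 3: x=2 → posterior Inverse-Gamma(37/10, 1257/32)
obs 4: x=-1/2 → posterior Inverse-Gamma(21/5, 1261/32)
obs 5: x=-1/2 → posterior Inverse-Gamma(47/10, 1265/32)
obs 6: x=-5/2 → posterior Inverse-Gamma(26/5, 1365/32)
obs 7: x=3 → posterior Inverse-Gamma(57/10, 1509/32)
obs 8: x=2 → posterior Inverse-Gamma(31/5, 1573/32)
obs 9: x=-3/4 → posterior Inverse-Gamma(67/10, 791/16)
obs 10: x=-3 → posterior Inverse-Gamma(36/5, 863/16)
obs 11: x=3 → posterior Inverse-Gamma(77/10, 935/16)
obs 12: x=2 → posterior Inverse-Gamma(41/5, 967/16)
obs 13: x=7/4 → posterior Inverse-Gamma(87/10, 1983/32)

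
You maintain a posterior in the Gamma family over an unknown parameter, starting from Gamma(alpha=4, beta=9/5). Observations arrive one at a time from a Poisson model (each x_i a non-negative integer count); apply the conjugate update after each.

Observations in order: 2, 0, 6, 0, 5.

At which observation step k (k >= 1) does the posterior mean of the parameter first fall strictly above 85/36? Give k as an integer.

k = 3

obs 1: x=2 → posterior Gamma(6, 14/5)
obs 2: x=0 → posterior Gamma(6, 19/5)
obs 3: x=6 → posterior Gamma(12, 24/5)
obs 4: x=0 → posterior Gamma(12, 29/5)
obs 5: x=5 → posterior Gamma(17, 34/5)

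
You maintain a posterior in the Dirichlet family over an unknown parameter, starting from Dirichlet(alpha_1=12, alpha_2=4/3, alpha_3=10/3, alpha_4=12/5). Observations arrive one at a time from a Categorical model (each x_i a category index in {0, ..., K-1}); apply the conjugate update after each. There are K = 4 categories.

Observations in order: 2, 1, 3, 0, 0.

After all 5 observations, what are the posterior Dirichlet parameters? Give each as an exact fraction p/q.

alpha_1=14, alpha_2=7/3, alpha_3=13/3, alpha_4=17/5

obs 1: x=2 → posterior Dirichlet(12, 4/3, 13/3, 12/5)
obs 2: x=1 → posterior Dirichlet(12, 7/3, 13/3, 12/5)
obs 3: x=3 → posterior Dirichlet(12, 7/3, 13/3, 17/5)
obs 4: x=0 → posterior Dirichlet(13, 7/3, 13/3, 17/5)
obs 5: x=0 → posterior Dirichlet(14, 7/3, 13/3, 17/5)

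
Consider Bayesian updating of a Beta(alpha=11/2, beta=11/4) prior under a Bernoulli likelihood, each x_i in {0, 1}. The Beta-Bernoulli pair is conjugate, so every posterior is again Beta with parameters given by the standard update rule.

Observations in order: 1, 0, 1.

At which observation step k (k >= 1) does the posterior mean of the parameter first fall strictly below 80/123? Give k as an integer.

obs 1: x=1 → posterior Beta(13/2, 11/4)
obs 2: x=0 → posterior Beta(13/2, 15/4)
obs 3: x=1 → posterior Beta(15/2, 15/4)

k = 2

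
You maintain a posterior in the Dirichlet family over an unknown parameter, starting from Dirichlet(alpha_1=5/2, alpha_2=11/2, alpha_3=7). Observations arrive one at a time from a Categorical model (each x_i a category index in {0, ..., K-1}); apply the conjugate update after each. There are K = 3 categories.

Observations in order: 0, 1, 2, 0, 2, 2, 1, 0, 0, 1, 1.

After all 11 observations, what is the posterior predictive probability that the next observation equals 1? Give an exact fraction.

19/52

obs 1: x=0 → posterior Dirichlet(7/2, 11/2, 7)
obs 2: x=1 → posterior Dirichlet(7/2, 13/2, 7)
obs 3: x=2 → posterior Dirichlet(7/2, 13/2, 8)
obs 4: x=0 → posterior Dirichlet(9/2, 13/2, 8)
obs 5: x=2 → posterior Dirichlet(9/2, 13/2, 9)
obs 6: x=2 → posterior Dirichlet(9/2, 13/2, 10)
obs 7: x=1 → posterior Dirichlet(9/2, 15/2, 10)
obs 8: x=0 → posterior Dirichlet(11/2, 15/2, 10)
obs 9: x=0 → posterior Dirichlet(13/2, 15/2, 10)
obs 10: x=1 → posterior Dirichlet(13/2, 17/2, 10)
obs 11: x=1 → posterior Dirichlet(13/2, 19/2, 10)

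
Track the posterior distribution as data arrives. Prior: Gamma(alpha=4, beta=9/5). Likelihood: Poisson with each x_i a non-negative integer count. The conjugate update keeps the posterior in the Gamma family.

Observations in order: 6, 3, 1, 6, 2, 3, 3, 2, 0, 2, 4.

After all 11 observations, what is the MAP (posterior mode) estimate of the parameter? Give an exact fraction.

175/64

obs 1: x=6 → posterior Gamma(10, 14/5)
obs 2: x=3 → posterior Gamma(13, 19/5)
obs 3: x=1 → posterior Gamma(14, 24/5)
obs 4: x=6 → posterior Gamma(20, 29/5)
obs 5: x=2 → posterior Gamma(22, 34/5)
obs 6: x=3 → posterior Gamma(25, 39/5)
obs 7: x=3 → posterior Gamma(28, 44/5)
obs 8: x=2 → posterior Gamma(30, 49/5)
obs 9: x=0 → posterior Gamma(30, 54/5)
obs 10: x=2 → posterior Gamma(32, 59/5)
obs 11: x=4 → posterior Gamma(36, 64/5)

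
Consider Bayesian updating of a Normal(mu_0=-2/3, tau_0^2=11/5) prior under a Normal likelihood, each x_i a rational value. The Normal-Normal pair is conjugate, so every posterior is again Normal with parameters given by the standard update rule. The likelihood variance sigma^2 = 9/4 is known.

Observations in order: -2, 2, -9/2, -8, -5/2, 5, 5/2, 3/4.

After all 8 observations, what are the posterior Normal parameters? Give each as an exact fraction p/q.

obs 1: x=-2 → posterior Normal(-118/89, 99/89)
obs 2: x=2 → posterior Normal(-30/133, 99/133)
obs 3: x=-9/2 → posterior Normal(-76/59, 33/59)
obs 4: x=-8 → posterior Normal(-580/221, 99/221)
obs 5: x=-5/2 → posterior Normal(-138/53, 99/265)
obs 6: x=5 → posterior Normal(-470/309, 33/103)
obs 7: x=5/2 → posterior Normal(-360/353, 99/353)
obs 8: x=3/4 → posterior Normal(-327/397, 99/397)

mu_0=-327/397, tau_0^2=99/397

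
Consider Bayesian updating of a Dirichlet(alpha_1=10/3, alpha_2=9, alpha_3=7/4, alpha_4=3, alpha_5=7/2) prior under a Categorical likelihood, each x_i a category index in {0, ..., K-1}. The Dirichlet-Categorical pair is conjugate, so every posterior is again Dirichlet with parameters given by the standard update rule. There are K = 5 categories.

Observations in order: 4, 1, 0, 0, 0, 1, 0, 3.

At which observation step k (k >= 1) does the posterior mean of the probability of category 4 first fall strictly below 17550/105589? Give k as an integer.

k = 7

obs 1: x=4 → posterior Dirichlet(10/3, 9, 7/4, 3, 9/2)
obs 2: x=1 → posterior Dirichlet(10/3, 10, 7/4, 3, 9/2)
obs 3: x=0 → posterior Dirichlet(13/3, 10, 7/4, 3, 9/2)
obs 4: x=0 → posterior Dirichlet(16/3, 10, 7/4, 3, 9/2)
obs 5: x=0 → posterior Dirichlet(19/3, 10, 7/4, 3, 9/2)
obs 6: x=1 → posterior Dirichlet(19/3, 11, 7/4, 3, 9/2)
obs 7: x=0 → posterior Dirichlet(22/3, 11, 7/4, 3, 9/2)
obs 8: x=3 → posterior Dirichlet(22/3, 11, 7/4, 4, 9/2)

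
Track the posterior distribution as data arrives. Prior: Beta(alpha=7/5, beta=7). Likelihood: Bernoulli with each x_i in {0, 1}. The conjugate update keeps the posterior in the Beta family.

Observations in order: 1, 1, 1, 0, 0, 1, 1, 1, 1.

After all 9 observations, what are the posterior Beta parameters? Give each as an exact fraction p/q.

alpha=42/5, beta=9

obs 1: x=1 → posterior Beta(12/5, 7)
obs 2: x=1 → posterior Beta(17/5, 7)
obs 3: x=1 → posterior Beta(22/5, 7)
obs 4: x=0 → posterior Beta(22/5, 8)
obs 5: x=0 → posterior Beta(22/5, 9)
obs 6: x=1 → posterior Beta(27/5, 9)
obs 7: x=1 → posterior Beta(32/5, 9)
obs 8: x=1 → posterior Beta(37/5, 9)
obs 9: x=1 → posterior Beta(42/5, 9)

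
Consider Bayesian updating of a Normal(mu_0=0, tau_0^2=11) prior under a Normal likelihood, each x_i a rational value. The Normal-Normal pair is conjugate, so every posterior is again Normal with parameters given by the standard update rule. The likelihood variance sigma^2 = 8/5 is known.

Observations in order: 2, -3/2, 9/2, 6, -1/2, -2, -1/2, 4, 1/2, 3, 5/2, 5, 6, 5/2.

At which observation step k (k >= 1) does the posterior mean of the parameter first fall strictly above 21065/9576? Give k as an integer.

obs 1: x=2 → posterior Normal(110/63, 88/63)
obs 2: x=-3/2 → posterior Normal(55/236, 44/59)
obs 3: x=9/2 → posterior Normal(275/173, 88/173)
obs 4: x=6 → posterior Normal(605/228, 22/57)
obs 5: x=-1/2 → posterior Normal(1155/566, 88/283)
obs 6: x=-2 → posterior Normal(935/676, 44/169)
obs 7: x=-1/2 → posterior Normal(440/393, 88/393)
obs 8: x=4 → posterior Normal(165/112, 11/56)
obs 9: x=1/2 → posterior Normal(1375/1006, 88/503)
obs 10: x=3 → posterior Normal(55/36, 44/279)
obs 11: x=5/2 → posterior Normal(990/613, 88/613)
obs 12: x=5 → posterior Normal(1265/668, 22/167)
obs 13: x=6 → posterior Normal(1595/723, 88/723)
obs 14: x=5/2 → posterior Normal(3465/1556, 44/389)

k = 4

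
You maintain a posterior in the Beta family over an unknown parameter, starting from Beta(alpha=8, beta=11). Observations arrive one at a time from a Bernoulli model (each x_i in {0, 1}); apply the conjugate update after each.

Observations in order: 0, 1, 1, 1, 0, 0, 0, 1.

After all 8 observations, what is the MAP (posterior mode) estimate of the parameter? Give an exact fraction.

obs 1: x=0 → posterior Beta(8, 12)
obs 2: x=1 → posterior Beta(9, 12)
obs 3: x=1 → posterior Beta(10, 12)
obs 4: x=1 → posterior Beta(11, 12)
obs 5: x=0 → posterior Beta(11, 13)
obs 6: x=0 → posterior Beta(11, 14)
obs 7: x=0 → posterior Beta(11, 15)
obs 8: x=1 → posterior Beta(12, 15)

11/25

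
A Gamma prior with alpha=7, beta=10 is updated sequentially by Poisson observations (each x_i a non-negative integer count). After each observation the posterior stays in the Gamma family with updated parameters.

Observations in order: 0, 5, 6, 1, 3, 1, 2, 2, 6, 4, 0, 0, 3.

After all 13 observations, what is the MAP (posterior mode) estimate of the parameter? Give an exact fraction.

obs 1: x=0 → posterior Gamma(7, 11)
obs 2: x=5 → posterior Gamma(12, 12)
obs 3: x=6 → posterior Gamma(18, 13)
obs 4: x=1 → posterior Gamma(19, 14)
obs 5: x=3 → posterior Gamma(22, 15)
obs 6: x=1 → posterior Gamma(23, 16)
obs 7: x=2 → posterior Gamma(25, 17)
obs 8: x=2 → posterior Gamma(27, 18)
obs 9: x=6 → posterior Gamma(33, 19)
obs 10: x=4 → posterior Gamma(37, 20)
obs 11: x=0 → posterior Gamma(37, 21)
obs 12: x=0 → posterior Gamma(37, 22)
obs 13: x=3 → posterior Gamma(40, 23)

39/23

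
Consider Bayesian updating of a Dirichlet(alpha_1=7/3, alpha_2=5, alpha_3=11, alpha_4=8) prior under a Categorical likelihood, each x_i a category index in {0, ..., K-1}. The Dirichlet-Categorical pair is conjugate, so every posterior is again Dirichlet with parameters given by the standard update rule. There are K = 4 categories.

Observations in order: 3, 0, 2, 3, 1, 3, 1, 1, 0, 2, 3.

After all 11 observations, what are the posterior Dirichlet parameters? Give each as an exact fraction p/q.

obs 1: x=3 → posterior Dirichlet(7/3, 5, 11, 9)
obs 2: x=0 → posterior Dirichlet(10/3, 5, 11, 9)
obs 3: x=2 → posterior Dirichlet(10/3, 5, 12, 9)
obs 4: x=3 → posterior Dirichlet(10/3, 5, 12, 10)
obs 5: x=1 → posterior Dirichlet(10/3, 6, 12, 10)
obs 6: x=3 → posterior Dirichlet(10/3, 6, 12, 11)
obs 7: x=1 → posterior Dirichlet(10/3, 7, 12, 11)
obs 8: x=1 → posterior Dirichlet(10/3, 8, 12, 11)
obs 9: x=0 → posterior Dirichlet(13/3, 8, 12, 11)
obs 10: x=2 → posterior Dirichlet(13/3, 8, 13, 11)
obs 11: x=3 → posterior Dirichlet(13/3, 8, 13, 12)

alpha_1=13/3, alpha_2=8, alpha_3=13, alpha_4=12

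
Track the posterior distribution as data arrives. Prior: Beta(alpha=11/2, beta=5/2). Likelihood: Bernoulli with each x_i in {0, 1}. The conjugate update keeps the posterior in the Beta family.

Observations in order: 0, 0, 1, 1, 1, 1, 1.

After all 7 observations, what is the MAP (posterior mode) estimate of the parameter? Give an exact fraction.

19/26

obs 1: x=0 → posterior Beta(11/2, 7/2)
obs 2: x=0 → posterior Beta(11/2, 9/2)
obs 3: x=1 → posterior Beta(13/2, 9/2)
obs 4: x=1 → posterior Beta(15/2, 9/2)
obs 5: x=1 → posterior Beta(17/2, 9/2)
obs 6: x=1 → posterior Beta(19/2, 9/2)
obs 7: x=1 → posterior Beta(21/2, 9/2)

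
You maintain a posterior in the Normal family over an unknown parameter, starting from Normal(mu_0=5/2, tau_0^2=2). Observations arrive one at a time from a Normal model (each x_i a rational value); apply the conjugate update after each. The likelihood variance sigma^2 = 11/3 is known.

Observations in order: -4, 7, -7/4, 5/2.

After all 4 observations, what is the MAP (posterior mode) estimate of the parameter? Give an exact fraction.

10/7

obs 1: x=-4 → posterior Normal(7/34, 22/17)
obs 2: x=7 → posterior Normal(91/46, 22/23)
obs 3: x=-7/4 → posterior Normal(35/29, 22/29)
obs 4: x=5/2 → posterior Normal(10/7, 22/35)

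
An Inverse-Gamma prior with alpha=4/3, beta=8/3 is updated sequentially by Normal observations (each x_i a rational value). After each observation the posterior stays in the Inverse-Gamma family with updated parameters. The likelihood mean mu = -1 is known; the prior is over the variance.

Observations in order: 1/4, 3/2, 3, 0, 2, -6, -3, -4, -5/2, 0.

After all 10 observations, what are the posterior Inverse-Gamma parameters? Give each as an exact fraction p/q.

alpha=19/3, beta=3859/96

obs 1: x=1/4 → posterior Inverse-Gamma(11/6, 331/96)
obs 2: x=3/2 → posterior Inverse-Gamma(7/3, 631/96)
obs 3: x=3 → posterior Inverse-Gamma(17/6, 1399/96)
obs 4: x=0 → posterior Inverse-Gamma(10/3, 1447/96)
obs 5: x=2 → posterior Inverse-Gamma(23/6, 1879/96)
obs 6: x=-6 → posterior Inverse-Gamma(13/3, 3079/96)
obs 7: x=-3 → posterior Inverse-Gamma(29/6, 3271/96)
obs 8: x=-4 → posterior Inverse-Gamma(16/3, 3703/96)
obs 9: x=-5/2 → posterior Inverse-Gamma(35/6, 3811/96)
obs 10: x=0 → posterior Inverse-Gamma(19/3, 3859/96)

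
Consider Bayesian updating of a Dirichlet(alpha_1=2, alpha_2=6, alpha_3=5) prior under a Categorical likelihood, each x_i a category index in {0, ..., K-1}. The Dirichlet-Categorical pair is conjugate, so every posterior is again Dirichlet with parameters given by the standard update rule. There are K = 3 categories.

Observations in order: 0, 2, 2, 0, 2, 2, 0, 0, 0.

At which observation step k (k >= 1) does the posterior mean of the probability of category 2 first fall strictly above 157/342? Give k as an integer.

obs 1: x=0 → posterior Dirichlet(3, 6, 5)
obs 2: x=2 → posterior Dirichlet(3, 6, 6)
obs 3: x=2 → posterior Dirichlet(3, 6, 7)
obs 4: x=0 → posterior Dirichlet(4, 6, 7)
obs 5: x=2 → posterior Dirichlet(4, 6, 8)
obs 6: x=2 → posterior Dirichlet(4, 6, 9)
obs 7: x=0 → posterior Dirichlet(5, 6, 9)
obs 8: x=0 → posterior Dirichlet(6, 6, 9)
obs 9: x=0 → posterior Dirichlet(7, 6, 9)

k = 6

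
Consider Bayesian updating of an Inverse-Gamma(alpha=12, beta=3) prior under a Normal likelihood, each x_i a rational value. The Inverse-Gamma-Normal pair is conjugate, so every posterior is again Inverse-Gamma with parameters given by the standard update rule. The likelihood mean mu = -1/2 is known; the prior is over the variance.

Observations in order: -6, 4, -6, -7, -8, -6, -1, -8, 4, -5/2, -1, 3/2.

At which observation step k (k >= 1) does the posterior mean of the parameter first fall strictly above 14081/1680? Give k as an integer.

obs 1: x=-6 → posterior Inverse-Gamma(25/2, 145/8)
obs 2: x=4 → posterior Inverse-Gamma(13, 113/4)
obs 3: x=-6 → posterior Inverse-Gamma(27/2, 347/8)
obs 4: x=-7 → posterior Inverse-Gamma(14, 129/2)
obs 5: x=-8 → posterior Inverse-Gamma(29/2, 741/8)
obs 6: x=-6 → posterior Inverse-Gamma(15, 431/4)
obs 7: x=-1 → posterior Inverse-Gamma(31/2, 863/8)
obs 8: x=-8 → posterior Inverse-Gamma(16, 136)
obs 9: x=4 → posterior Inverse-Gamma(33/2, 1169/8)
obs 10: x=-5/2 → posterior Inverse-Gamma(17, 1185/8)
obs 11: x=-1 → posterior Inverse-Gamma(35/2, 593/4)
obs 12: x=3/2 → posterior Inverse-Gamma(18, 601/4)

k = 8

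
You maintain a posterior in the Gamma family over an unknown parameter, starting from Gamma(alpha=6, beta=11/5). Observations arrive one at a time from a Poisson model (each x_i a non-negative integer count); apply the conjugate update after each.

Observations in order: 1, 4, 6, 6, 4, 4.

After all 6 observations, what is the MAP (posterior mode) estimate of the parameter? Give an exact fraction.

obs 1: x=1 → posterior Gamma(7, 16/5)
obs 2: x=4 → posterior Gamma(11, 21/5)
obs 3: x=6 → posterior Gamma(17, 26/5)
obs 4: x=6 → posterior Gamma(23, 31/5)
obs 5: x=4 → posterior Gamma(27, 36/5)
obs 6: x=4 → posterior Gamma(31, 41/5)

150/41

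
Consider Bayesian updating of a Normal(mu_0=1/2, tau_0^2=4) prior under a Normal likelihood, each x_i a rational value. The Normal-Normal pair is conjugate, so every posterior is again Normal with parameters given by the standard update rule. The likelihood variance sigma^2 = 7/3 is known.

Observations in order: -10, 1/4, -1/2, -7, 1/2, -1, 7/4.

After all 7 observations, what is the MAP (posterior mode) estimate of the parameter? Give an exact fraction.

obs 1: x=-10 → posterior Normal(-233/38, 28/19)
obs 2: x=1/4 → posterior Normal(-227/62, 28/31)
obs 3: x=-1/2 → posterior Normal(-239/86, 28/43)
obs 4: x=-7 → posterior Normal(-37/10, 28/55)
obs 5: x=1/2 → posterior Normal(-395/134, 28/67)
obs 6: x=-1 → posterior Normal(-419/158, 28/79)
obs 7: x=7/4 → posterior Normal(-29/14, 4/13)

-29/14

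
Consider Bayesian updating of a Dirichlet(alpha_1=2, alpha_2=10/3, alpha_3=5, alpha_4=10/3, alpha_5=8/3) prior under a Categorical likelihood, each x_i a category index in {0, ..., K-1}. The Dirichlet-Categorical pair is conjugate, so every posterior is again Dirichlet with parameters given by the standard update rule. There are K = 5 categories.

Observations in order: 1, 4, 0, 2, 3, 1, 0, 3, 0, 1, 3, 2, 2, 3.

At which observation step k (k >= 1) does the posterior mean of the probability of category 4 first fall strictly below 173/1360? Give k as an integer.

k = 13

obs 1: x=1 → posterior Dirichlet(2, 13/3, 5, 10/3, 8/3)
obs 2: x=4 → posterior Dirichlet(2, 13/3, 5, 10/3, 11/3)
obs 3: x=0 → posterior Dirichlet(3, 13/3, 5, 10/3, 11/3)
obs 4: x=2 → posterior Dirichlet(3, 13/3, 6, 10/3, 11/3)
obs 5: x=3 → posterior Dirichlet(3, 13/3, 6, 13/3, 11/3)
obs 6: x=1 → posterior Dirichlet(3, 16/3, 6, 13/3, 11/3)
obs 7: x=0 → posterior Dirichlet(4, 16/3, 6, 13/3, 11/3)
obs 8: x=3 → posterior Dirichlet(4, 16/3, 6, 16/3, 11/3)
obs 9: x=0 → posterior Dirichlet(5, 16/3, 6, 16/3, 11/3)
obs 10: x=1 → posterior Dirichlet(5, 19/3, 6, 16/3, 11/3)
obs 11: x=3 → posterior Dirichlet(5, 19/3, 6, 19/3, 11/3)
obs 12: x=2 → posterior Dirichlet(5, 19/3, 7, 19/3, 11/3)
obs 13: x=2 → posterior Dirichlet(5, 19/3, 8, 19/3, 11/3)
obs 14: x=3 → posterior Dirichlet(5, 19/3, 8, 22/3, 11/3)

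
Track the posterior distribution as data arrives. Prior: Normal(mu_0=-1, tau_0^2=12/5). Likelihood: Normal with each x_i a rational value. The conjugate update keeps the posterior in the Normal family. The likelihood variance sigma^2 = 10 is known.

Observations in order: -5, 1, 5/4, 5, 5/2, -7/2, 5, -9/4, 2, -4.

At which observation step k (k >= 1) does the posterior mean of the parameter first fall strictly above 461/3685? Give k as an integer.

obs 1: x=-5 → posterior Normal(-55/31, 60/31)
obs 2: x=1 → posterior Normal(-49/37, 60/37)
obs 3: x=5/4 → posterior Normal(-83/86, 60/43)
obs 4: x=5 → posterior Normal(-23/98, 60/49)
obs 5: x=5/2 → posterior Normal(7/110, 12/11)
obs 6: x=-7/2 → posterior Normal(-35/122, 60/61)
obs 7: x=5 → posterior Normal(25/134, 60/67)
obs 8: x=-9/4 → posterior Normal(-1/73, 60/73)
obs 9: x=2 → posterior Normal(11/79, 60/79)
obs 10: x=-4 → posterior Normal(-13/85, 12/17)

k = 7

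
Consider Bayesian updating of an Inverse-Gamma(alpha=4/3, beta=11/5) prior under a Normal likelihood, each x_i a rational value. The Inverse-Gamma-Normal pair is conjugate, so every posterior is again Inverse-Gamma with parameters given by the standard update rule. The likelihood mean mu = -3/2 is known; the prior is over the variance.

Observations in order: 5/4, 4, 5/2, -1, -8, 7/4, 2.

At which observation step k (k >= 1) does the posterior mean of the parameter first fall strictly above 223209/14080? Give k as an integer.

obs 1: x=5/4 → posterior Inverse-Gamma(11/6, 957/160)
obs 2: x=4 → posterior Inverse-Gamma(7/3, 3377/160)
obs 3: x=5/2 → posterior Inverse-Gamma(17/6, 4657/160)
obs 4: x=-1 → posterior Inverse-Gamma(10/3, 4677/160)
obs 5: x=-8 → posterior Inverse-Gamma(23/6, 8057/160)
obs 6: x=7/4 → posterior Inverse-Gamma(13/3, 4451/80)
obs 7: x=2 → posterior Inverse-Gamma(29/6, 4941/80)

k = 3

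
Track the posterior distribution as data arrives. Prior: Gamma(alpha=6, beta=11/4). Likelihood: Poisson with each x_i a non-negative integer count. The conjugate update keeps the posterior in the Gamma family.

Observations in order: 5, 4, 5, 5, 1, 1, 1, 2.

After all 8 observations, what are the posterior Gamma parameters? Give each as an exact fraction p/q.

alpha=30, beta=43/4

obs 1: x=5 → posterior Gamma(11, 15/4)
obs 2: x=4 → posterior Gamma(15, 19/4)
obs 3: x=5 → posterior Gamma(20, 23/4)
obs 4: x=5 → posterior Gamma(25, 27/4)
obs 5: x=1 → posterior Gamma(26, 31/4)
obs 6: x=1 → posterior Gamma(27, 35/4)
obs 7: x=1 → posterior Gamma(28, 39/4)
obs 8: x=2 → posterior Gamma(30, 43/4)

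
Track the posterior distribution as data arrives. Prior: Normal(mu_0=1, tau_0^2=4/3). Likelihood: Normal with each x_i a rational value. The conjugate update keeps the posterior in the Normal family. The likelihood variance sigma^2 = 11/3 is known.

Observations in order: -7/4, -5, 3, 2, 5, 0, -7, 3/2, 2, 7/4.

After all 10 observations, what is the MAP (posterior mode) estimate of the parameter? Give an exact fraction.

obs 1: x=-7/4 → posterior Normal(4/15, 44/45)
obs 2: x=-5 → posterior Normal(-16/19, 44/57)
obs 3: x=3 → posterior Normal(-4/23, 44/69)
obs 4: x=2 → posterior Normal(4/27, 44/81)
obs 5: x=5 → posterior Normal(24/31, 44/93)
obs 6: x=0 → posterior Normal(24/35, 44/105)
obs 7: x=-7 → posterior Normal(-4/39, 44/117)
obs 8: x=3/2 → posterior Normal(2/43, 44/129)
obs 9: x=2 → posterior Normal(10/47, 44/141)
obs 10: x=7/4 → posterior Normal(1/3, 44/153)

1/3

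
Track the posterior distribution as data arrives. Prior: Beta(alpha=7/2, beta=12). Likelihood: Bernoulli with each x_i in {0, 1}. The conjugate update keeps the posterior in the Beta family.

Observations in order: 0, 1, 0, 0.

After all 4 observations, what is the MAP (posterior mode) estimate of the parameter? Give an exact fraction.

1/5

obs 1: x=0 → posterior Beta(7/2, 13)
obs 2: x=1 → posterior Beta(9/2, 13)
obs 3: x=0 → posterior Beta(9/2, 14)
obs 4: x=0 → posterior Beta(9/2, 15)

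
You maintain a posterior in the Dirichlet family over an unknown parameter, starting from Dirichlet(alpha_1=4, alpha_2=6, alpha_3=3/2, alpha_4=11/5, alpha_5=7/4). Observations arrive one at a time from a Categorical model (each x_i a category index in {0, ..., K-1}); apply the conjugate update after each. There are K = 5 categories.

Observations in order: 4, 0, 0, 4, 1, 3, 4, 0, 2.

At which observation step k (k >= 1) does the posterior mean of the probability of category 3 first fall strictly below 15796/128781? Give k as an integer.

k = 3

obs 1: x=4 → posterior Dirichlet(4, 6, 3/2, 11/5, 11/4)
obs 2: x=0 → posterior Dirichlet(5, 6, 3/2, 11/5, 11/4)
obs 3: x=0 → posterior Dirichlet(6, 6, 3/2, 11/5, 11/4)
obs 4: x=4 → posterior Dirichlet(6, 6, 3/2, 11/5, 15/4)
obs 5: x=1 → posterior Dirichlet(6, 7, 3/2, 11/5, 15/4)
obs 6: x=3 → posterior Dirichlet(6, 7, 3/2, 16/5, 15/4)
obs 7: x=4 → posterior Dirichlet(6, 7, 3/2, 16/5, 19/4)
obs 8: x=0 → posterior Dirichlet(7, 7, 3/2, 16/5, 19/4)
obs 9: x=2 → posterior Dirichlet(7, 7, 5/2, 16/5, 19/4)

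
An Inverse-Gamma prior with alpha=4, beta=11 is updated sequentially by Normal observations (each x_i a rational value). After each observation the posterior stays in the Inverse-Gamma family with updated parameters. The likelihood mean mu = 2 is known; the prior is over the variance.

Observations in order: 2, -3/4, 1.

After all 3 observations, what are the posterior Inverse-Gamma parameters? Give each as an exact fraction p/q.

obs 1: x=2 → posterior Inverse-Gamma(9/2, 11)
obs 2: x=-3/4 → posterior Inverse-Gamma(5, 473/32)
obs 3: x=1 → posterior Inverse-Gamma(11/2, 489/32)

alpha=11/2, beta=489/32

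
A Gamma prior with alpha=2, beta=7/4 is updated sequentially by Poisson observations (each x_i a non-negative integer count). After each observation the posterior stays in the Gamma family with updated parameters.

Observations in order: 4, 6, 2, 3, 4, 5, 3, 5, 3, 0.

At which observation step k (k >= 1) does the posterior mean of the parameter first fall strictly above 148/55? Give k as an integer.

obs 1: x=4 → posterior Gamma(6, 11/4)
obs 2: x=6 → posterior Gamma(12, 15/4)
obs 3: x=2 → posterior Gamma(14, 19/4)
obs 4: x=3 → posterior Gamma(17, 23/4)
obs 5: x=4 → posterior Gamma(21, 27/4)
obs 6: x=5 → posterior Gamma(26, 31/4)
obs 7: x=3 → posterior Gamma(29, 35/4)
obs 8: x=5 → posterior Gamma(34, 39/4)
obs 9: x=3 → posterior Gamma(37, 43/4)
obs 10: x=0 → posterior Gamma(37, 47/4)

k = 2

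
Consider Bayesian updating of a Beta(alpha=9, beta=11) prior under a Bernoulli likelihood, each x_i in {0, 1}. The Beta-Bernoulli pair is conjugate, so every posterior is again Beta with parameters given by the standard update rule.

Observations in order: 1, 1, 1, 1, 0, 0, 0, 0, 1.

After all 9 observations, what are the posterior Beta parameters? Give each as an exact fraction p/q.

obs 1: x=1 → posterior Beta(10, 11)
obs 2: x=1 → posterior Beta(11, 11)
obs 3: x=1 → posterior Beta(12, 11)
obs 4: x=1 → posterior Beta(13, 11)
obs 5: x=0 → posterior Beta(13, 12)
obs 6: x=0 → posterior Beta(13, 13)
obs 7: x=0 → posterior Beta(13, 14)
obs 8: x=0 → posterior Beta(13, 15)
obs 9: x=1 → posterior Beta(14, 15)

alpha=14, beta=15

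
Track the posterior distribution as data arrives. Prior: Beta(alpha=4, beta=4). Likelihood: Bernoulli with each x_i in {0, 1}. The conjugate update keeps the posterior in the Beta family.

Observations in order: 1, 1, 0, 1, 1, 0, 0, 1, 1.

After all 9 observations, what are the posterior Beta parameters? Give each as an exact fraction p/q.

obs 1: x=1 → posterior Beta(5, 4)
obs 2: x=1 → posterior Beta(6, 4)
obs 3: x=0 → posterior Beta(6, 5)
obs 4: x=1 → posterior Beta(7, 5)
obs 5: x=1 → posterior Beta(8, 5)
obs 6: x=0 → posterior Beta(8, 6)
obs 7: x=0 → posterior Beta(8, 7)
obs 8: x=1 → posterior Beta(9, 7)
obs 9: x=1 → posterior Beta(10, 7)

alpha=10, beta=7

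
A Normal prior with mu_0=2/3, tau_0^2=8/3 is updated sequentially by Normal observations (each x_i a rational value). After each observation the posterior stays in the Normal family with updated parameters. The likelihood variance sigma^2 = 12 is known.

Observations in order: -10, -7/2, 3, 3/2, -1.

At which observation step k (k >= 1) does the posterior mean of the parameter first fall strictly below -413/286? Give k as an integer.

obs 1: x=-10 → posterior Normal(-14/11, 24/11)
obs 2: x=-7/2 → posterior Normal(-21/13, 24/13)
obs 3: x=3 → posterior Normal(-1, 8/5)
obs 4: x=3/2 → posterior Normal(-12/17, 24/17)
obs 5: x=-1 → posterior Normal(-14/19, 24/19)

k = 2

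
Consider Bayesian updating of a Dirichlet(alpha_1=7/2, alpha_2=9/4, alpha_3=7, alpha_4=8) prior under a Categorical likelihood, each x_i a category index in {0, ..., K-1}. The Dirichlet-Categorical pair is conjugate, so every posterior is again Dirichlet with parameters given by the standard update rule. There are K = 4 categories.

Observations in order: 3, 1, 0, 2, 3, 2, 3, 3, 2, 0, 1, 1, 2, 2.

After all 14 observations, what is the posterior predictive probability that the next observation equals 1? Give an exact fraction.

21/139

obs 1: x=3 → posterior Dirichlet(7/2, 9/4, 7, 9)
obs 2: x=1 → posterior Dirichlet(7/2, 13/4, 7, 9)
obs 3: x=0 → posterior Dirichlet(9/2, 13/4, 7, 9)
obs 4: x=2 → posterior Dirichlet(9/2, 13/4, 8, 9)
obs 5: x=3 → posterior Dirichlet(9/2, 13/4, 8, 10)
obs 6: x=2 → posterior Dirichlet(9/2, 13/4, 9, 10)
obs 7: x=3 → posterior Dirichlet(9/2, 13/4, 9, 11)
obs 8: x=3 → posterior Dirichlet(9/2, 13/4, 9, 12)
obs 9: x=2 → posterior Dirichlet(9/2, 13/4, 10, 12)
obs 10: x=0 → posterior Dirichlet(11/2, 13/4, 10, 12)
obs 11: x=1 → posterior Dirichlet(11/2, 17/4, 10, 12)
obs 12: x=1 → posterior Dirichlet(11/2, 21/4, 10, 12)
obs 13: x=2 → posterior Dirichlet(11/2, 21/4, 11, 12)
obs 14: x=2 → posterior Dirichlet(11/2, 21/4, 12, 12)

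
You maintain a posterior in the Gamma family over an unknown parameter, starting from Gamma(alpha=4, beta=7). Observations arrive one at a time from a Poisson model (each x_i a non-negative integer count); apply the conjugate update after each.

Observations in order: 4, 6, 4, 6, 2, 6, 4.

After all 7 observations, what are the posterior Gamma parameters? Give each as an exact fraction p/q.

obs 1: x=4 → posterior Gamma(8, 8)
obs 2: x=6 → posterior Gamma(14, 9)
obs 3: x=4 → posterior Gamma(18, 10)
obs 4: x=6 → posterior Gamma(24, 11)
obs 5: x=2 → posterior Gamma(26, 12)
obs 6: x=6 → posterior Gamma(32, 13)
obs 7: x=4 → posterior Gamma(36, 14)

alpha=36, beta=14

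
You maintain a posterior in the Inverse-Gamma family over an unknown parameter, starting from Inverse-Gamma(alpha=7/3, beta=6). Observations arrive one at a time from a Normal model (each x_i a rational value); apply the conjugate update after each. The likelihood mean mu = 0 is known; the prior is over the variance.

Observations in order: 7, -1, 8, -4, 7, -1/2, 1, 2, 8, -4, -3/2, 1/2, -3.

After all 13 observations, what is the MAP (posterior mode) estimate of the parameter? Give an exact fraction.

3453/236

obs 1: x=7 → posterior Inverse-Gamma(17/6, 61/2)
obs 2: x=-1 → posterior Inverse-Gamma(10/3, 31)
obs 3: x=8 → posterior Inverse-Gamma(23/6, 63)
obs 4: x=-4 → posterior Inverse-Gamma(13/3, 71)
obs 5: x=7 → posterior Inverse-Gamma(29/6, 191/2)
obs 6: x=-1/2 → posterior Inverse-Gamma(16/3, 765/8)
obs 7: x=1 → posterior Inverse-Gamma(35/6, 769/8)
obs 8: x=2 → posterior Inverse-Gamma(19/3, 785/8)
obs 9: x=8 → posterior Inverse-Gamma(41/6, 1041/8)
obs 10: x=-4 → posterior Inverse-Gamma(22/3, 1105/8)
obs 11: x=-3/2 → posterior Inverse-Gamma(47/6, 557/4)
obs 12: x=1/2 → posterior Inverse-Gamma(25/3, 1115/8)
obs 13: x=-3 → posterior Inverse-Gamma(53/6, 1151/8)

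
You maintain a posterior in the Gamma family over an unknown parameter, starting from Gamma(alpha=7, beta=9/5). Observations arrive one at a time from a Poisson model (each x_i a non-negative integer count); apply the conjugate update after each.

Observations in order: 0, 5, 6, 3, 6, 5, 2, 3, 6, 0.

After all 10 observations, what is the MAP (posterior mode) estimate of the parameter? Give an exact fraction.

obs 1: x=0 → posterior Gamma(7, 14/5)
obs 2: x=5 → posterior Gamma(12, 19/5)
obs 3: x=6 → posterior Gamma(18, 24/5)
obs 4: x=3 → posterior Gamma(21, 29/5)
obs 5: x=6 → posterior Gamma(27, 34/5)
obs 6: x=5 → posterior Gamma(32, 39/5)
obs 7: x=2 → posterior Gamma(34, 44/5)
obs 8: x=3 → posterior Gamma(37, 49/5)
obs 9: x=6 → posterior Gamma(43, 54/5)
obs 10: x=0 → posterior Gamma(43, 59/5)

210/59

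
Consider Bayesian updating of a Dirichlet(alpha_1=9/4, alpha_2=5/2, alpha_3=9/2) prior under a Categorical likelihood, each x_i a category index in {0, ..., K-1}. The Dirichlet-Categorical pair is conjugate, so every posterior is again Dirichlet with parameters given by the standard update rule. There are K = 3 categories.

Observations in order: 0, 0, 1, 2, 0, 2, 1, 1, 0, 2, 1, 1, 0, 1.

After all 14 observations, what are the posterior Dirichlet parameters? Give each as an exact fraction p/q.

alpha_1=29/4, alpha_2=17/2, alpha_3=15/2

obs 1: x=0 → posterior Dirichlet(13/4, 5/2, 9/2)
obs 2: x=0 → posterior Dirichlet(17/4, 5/2, 9/2)
obs 3: x=1 → posterior Dirichlet(17/4, 7/2, 9/2)
obs 4: x=2 → posterior Dirichlet(17/4, 7/2, 11/2)
obs 5: x=0 → posterior Dirichlet(21/4, 7/2, 11/2)
obs 6: x=2 → posterior Dirichlet(21/4, 7/2, 13/2)
obs 7: x=1 → posterior Dirichlet(21/4, 9/2, 13/2)
obs 8: x=1 → posterior Dirichlet(21/4, 11/2, 13/2)
obs 9: x=0 → posterior Dirichlet(25/4, 11/2, 13/2)
obs 10: x=2 → posterior Dirichlet(25/4, 11/2, 15/2)
obs 11: x=1 → posterior Dirichlet(25/4, 13/2, 15/2)
obs 12: x=1 → posterior Dirichlet(25/4, 15/2, 15/2)
obs 13: x=0 → posterior Dirichlet(29/4, 15/2, 15/2)
obs 14: x=1 → posterior Dirichlet(29/4, 17/2, 15/2)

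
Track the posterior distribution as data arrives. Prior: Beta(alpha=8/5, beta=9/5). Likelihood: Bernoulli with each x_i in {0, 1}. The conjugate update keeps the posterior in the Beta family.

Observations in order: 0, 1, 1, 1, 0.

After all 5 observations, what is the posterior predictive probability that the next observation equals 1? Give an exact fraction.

23/42

obs 1: x=0 → posterior Beta(8/5, 14/5)
obs 2: x=1 → posterior Beta(13/5, 14/5)
obs 3: x=1 → posterior Beta(18/5, 14/5)
obs 4: x=1 → posterior Beta(23/5, 14/5)
obs 5: x=0 → posterior Beta(23/5, 19/5)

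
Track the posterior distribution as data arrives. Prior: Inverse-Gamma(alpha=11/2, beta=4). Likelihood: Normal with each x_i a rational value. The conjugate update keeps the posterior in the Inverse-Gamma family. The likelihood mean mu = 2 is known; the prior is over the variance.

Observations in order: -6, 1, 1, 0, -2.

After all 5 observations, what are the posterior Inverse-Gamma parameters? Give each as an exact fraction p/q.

obs 1: x=-6 → posterior Inverse-Gamma(6, 36)
obs 2: x=1 → posterior Inverse-Gamma(13/2, 73/2)
obs 3: x=1 → posterior Inverse-Gamma(7, 37)
obs 4: x=0 → posterior Inverse-Gamma(15/2, 39)
obs 5: x=-2 → posterior Inverse-Gamma(8, 47)

alpha=8, beta=47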